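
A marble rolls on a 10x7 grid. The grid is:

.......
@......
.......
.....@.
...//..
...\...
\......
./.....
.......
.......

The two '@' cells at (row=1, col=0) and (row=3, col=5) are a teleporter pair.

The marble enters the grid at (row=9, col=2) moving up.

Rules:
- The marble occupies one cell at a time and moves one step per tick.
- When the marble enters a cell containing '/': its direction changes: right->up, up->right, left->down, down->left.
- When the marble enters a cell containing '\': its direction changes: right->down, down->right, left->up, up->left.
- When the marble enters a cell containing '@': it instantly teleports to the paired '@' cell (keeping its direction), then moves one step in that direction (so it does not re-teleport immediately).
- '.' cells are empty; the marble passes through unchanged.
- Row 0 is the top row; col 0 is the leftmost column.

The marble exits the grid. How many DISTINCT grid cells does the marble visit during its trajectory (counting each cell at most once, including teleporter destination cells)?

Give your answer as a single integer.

Step 1: enter (9,2), '.' pass, move up to (8,2)
Step 2: enter (8,2), '.' pass, move up to (7,2)
Step 3: enter (7,2), '.' pass, move up to (6,2)
Step 4: enter (6,2), '.' pass, move up to (5,2)
Step 5: enter (5,2), '.' pass, move up to (4,2)
Step 6: enter (4,2), '.' pass, move up to (3,2)
Step 7: enter (3,2), '.' pass, move up to (2,2)
Step 8: enter (2,2), '.' pass, move up to (1,2)
Step 9: enter (1,2), '.' pass, move up to (0,2)
Step 10: enter (0,2), '.' pass, move up to (-1,2)
Step 11: at (-1,2) — EXIT via top edge, pos 2
Distinct cells visited: 10 (path length 10)

Answer: 10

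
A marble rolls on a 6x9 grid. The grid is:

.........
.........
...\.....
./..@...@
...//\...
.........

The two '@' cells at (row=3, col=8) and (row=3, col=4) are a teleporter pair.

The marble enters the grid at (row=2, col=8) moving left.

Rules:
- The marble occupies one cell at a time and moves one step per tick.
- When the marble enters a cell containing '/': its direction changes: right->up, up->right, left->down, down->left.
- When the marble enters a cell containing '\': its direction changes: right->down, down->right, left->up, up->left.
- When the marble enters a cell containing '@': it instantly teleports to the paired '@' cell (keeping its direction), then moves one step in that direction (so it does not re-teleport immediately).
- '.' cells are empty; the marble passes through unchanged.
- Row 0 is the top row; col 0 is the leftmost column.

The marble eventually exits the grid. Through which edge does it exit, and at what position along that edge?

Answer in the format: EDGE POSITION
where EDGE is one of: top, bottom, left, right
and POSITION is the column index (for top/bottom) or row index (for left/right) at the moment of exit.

Step 1: enter (2,8), '.' pass, move left to (2,7)
Step 2: enter (2,7), '.' pass, move left to (2,6)
Step 3: enter (2,6), '.' pass, move left to (2,5)
Step 4: enter (2,5), '.' pass, move left to (2,4)
Step 5: enter (2,4), '.' pass, move left to (2,3)
Step 6: enter (2,3), '\' deflects left->up, move up to (1,3)
Step 7: enter (1,3), '.' pass, move up to (0,3)
Step 8: enter (0,3), '.' pass, move up to (-1,3)
Step 9: at (-1,3) — EXIT via top edge, pos 3

Answer: top 3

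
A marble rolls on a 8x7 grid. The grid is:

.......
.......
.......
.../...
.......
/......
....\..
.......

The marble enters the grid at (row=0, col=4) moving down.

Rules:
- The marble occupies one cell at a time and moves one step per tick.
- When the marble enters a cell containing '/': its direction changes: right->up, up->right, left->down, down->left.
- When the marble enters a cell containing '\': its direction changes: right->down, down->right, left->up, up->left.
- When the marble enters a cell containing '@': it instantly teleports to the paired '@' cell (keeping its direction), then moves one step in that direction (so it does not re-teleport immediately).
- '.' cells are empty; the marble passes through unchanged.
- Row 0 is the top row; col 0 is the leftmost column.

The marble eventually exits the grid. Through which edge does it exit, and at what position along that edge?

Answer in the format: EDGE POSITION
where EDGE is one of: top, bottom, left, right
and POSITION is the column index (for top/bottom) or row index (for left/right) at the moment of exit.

Step 1: enter (0,4), '.' pass, move down to (1,4)
Step 2: enter (1,4), '.' pass, move down to (2,4)
Step 3: enter (2,4), '.' pass, move down to (3,4)
Step 4: enter (3,4), '.' pass, move down to (4,4)
Step 5: enter (4,4), '.' pass, move down to (5,4)
Step 6: enter (5,4), '.' pass, move down to (6,4)
Step 7: enter (6,4), '\' deflects down->right, move right to (6,5)
Step 8: enter (6,5), '.' pass, move right to (6,6)
Step 9: enter (6,6), '.' pass, move right to (6,7)
Step 10: at (6,7) — EXIT via right edge, pos 6

Answer: right 6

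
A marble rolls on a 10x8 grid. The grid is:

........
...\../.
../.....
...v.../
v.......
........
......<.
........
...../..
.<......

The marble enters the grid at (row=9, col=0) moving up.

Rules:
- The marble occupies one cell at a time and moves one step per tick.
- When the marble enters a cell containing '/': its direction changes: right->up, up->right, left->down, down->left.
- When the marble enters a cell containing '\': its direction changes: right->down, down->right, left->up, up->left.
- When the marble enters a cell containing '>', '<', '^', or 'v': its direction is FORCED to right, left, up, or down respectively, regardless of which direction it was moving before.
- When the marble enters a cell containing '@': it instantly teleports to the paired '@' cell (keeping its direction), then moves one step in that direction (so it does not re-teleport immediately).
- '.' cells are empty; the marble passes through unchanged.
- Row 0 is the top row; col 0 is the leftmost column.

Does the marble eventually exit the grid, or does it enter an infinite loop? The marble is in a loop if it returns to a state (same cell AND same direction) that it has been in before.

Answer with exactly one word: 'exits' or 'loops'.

Step 1: enter (9,0), '.' pass, move up to (8,0)
Step 2: enter (8,0), '.' pass, move up to (7,0)
Step 3: enter (7,0), '.' pass, move up to (6,0)
Step 4: enter (6,0), '.' pass, move up to (5,0)
Step 5: enter (5,0), '.' pass, move up to (4,0)
Step 6: enter (4,0), 'v' forces up->down, move down to (5,0)
Step 7: enter (5,0), '.' pass, move down to (6,0)
Step 8: enter (6,0), '.' pass, move down to (7,0)
Step 9: enter (7,0), '.' pass, move down to (8,0)
Step 10: enter (8,0), '.' pass, move down to (9,0)
Step 11: enter (9,0), '.' pass, move down to (10,0)
Step 12: at (10,0) — EXIT via bottom edge, pos 0

Answer: exits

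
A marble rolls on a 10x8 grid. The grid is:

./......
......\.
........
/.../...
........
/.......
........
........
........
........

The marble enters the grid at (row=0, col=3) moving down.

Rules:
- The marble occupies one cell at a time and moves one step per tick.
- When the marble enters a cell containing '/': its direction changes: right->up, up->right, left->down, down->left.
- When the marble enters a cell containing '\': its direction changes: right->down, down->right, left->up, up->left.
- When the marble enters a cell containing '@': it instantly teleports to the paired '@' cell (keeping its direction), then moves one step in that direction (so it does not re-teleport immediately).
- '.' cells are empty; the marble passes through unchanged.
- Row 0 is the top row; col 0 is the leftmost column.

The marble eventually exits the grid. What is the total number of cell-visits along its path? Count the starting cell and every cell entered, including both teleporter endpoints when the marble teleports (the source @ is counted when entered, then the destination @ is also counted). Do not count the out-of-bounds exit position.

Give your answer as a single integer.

Answer: 10

Derivation:
Step 1: enter (0,3), '.' pass, move down to (1,3)
Step 2: enter (1,3), '.' pass, move down to (2,3)
Step 3: enter (2,3), '.' pass, move down to (3,3)
Step 4: enter (3,3), '.' pass, move down to (4,3)
Step 5: enter (4,3), '.' pass, move down to (5,3)
Step 6: enter (5,3), '.' pass, move down to (6,3)
Step 7: enter (6,3), '.' pass, move down to (7,3)
Step 8: enter (7,3), '.' pass, move down to (8,3)
Step 9: enter (8,3), '.' pass, move down to (9,3)
Step 10: enter (9,3), '.' pass, move down to (10,3)
Step 11: at (10,3) — EXIT via bottom edge, pos 3
Path length (cell visits): 10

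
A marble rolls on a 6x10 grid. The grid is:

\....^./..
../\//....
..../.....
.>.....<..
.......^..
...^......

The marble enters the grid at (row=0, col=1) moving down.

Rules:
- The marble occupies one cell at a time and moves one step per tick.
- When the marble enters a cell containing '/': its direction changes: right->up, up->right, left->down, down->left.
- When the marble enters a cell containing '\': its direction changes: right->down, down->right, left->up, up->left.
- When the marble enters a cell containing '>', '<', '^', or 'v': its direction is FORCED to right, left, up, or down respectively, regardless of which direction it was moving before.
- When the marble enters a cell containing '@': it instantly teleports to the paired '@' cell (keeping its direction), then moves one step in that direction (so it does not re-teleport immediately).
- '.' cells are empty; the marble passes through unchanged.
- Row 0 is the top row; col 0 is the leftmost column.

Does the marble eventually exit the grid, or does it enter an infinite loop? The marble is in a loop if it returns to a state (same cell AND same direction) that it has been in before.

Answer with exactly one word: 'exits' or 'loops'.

Answer: loops

Derivation:
Step 1: enter (0,1), '.' pass, move down to (1,1)
Step 2: enter (1,1), '.' pass, move down to (2,1)
Step 3: enter (2,1), '.' pass, move down to (3,1)
Step 4: enter (3,1), '>' forces down->right, move right to (3,2)
Step 5: enter (3,2), '.' pass, move right to (3,3)
Step 6: enter (3,3), '.' pass, move right to (3,4)
Step 7: enter (3,4), '.' pass, move right to (3,5)
Step 8: enter (3,5), '.' pass, move right to (3,6)
Step 9: enter (3,6), '.' pass, move right to (3,7)
Step 10: enter (3,7), '<' forces right->left, move left to (3,6)
Step 11: enter (3,6), '.' pass, move left to (3,5)
Step 12: enter (3,5), '.' pass, move left to (3,4)
Step 13: enter (3,4), '.' pass, move left to (3,3)
Step 14: enter (3,3), '.' pass, move left to (3,2)
Step 15: enter (3,2), '.' pass, move left to (3,1)
Step 16: enter (3,1), '>' forces left->right, move right to (3,2)
Step 17: at (3,2) dir=right — LOOP DETECTED (seen before)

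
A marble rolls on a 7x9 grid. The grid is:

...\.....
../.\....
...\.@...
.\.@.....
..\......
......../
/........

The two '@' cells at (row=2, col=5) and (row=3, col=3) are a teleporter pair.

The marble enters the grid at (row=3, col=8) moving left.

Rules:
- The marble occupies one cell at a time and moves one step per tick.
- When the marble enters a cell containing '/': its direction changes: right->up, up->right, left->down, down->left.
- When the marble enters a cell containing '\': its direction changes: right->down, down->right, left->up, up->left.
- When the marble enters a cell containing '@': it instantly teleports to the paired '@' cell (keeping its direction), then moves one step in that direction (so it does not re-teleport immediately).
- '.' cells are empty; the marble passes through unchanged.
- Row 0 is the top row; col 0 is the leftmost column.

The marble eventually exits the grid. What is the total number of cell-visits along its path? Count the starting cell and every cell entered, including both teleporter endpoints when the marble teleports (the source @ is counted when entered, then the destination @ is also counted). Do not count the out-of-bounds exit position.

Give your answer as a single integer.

Answer: 14

Derivation:
Step 1: enter (3,8), '.' pass, move left to (3,7)
Step 2: enter (3,7), '.' pass, move left to (3,6)
Step 3: enter (3,6), '.' pass, move left to (3,5)
Step 4: enter (3,5), '.' pass, move left to (3,4)
Step 5: enter (3,4), '.' pass, move left to (3,3)
Step 6: enter (3,3), '@' teleport (3,3)->(2,5), also enter (2,5), move left to (2,4)
Step 7: enter (2,4), '.' pass, move left to (2,3)
Step 8: enter (2,3), '\' deflects left->up, move up to (1,3)
Step 9: enter (1,3), '.' pass, move up to (0,3)
Step 10: enter (0,3), '\' deflects up->left, move left to (0,2)
Step 11: enter (0,2), '.' pass, move left to (0,1)
Step 12: enter (0,1), '.' pass, move left to (0,0)
Step 13: enter (0,0), '.' pass, move left to (0,-1)
Step 14: at (0,-1) — EXIT via left edge, pos 0
Path length (cell visits): 14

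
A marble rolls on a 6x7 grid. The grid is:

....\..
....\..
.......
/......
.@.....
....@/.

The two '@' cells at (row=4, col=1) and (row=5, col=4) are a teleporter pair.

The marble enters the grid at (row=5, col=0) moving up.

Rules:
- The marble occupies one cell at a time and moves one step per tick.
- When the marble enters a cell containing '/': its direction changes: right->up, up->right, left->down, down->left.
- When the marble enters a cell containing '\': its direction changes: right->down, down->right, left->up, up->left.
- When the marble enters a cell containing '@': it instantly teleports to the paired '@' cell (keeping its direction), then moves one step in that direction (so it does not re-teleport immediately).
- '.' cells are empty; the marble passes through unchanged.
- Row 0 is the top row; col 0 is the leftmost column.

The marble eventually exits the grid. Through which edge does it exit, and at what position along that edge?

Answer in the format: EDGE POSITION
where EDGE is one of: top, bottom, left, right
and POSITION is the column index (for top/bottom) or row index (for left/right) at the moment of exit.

Answer: right 3

Derivation:
Step 1: enter (5,0), '.' pass, move up to (4,0)
Step 2: enter (4,0), '.' pass, move up to (3,0)
Step 3: enter (3,0), '/' deflects up->right, move right to (3,1)
Step 4: enter (3,1), '.' pass, move right to (3,2)
Step 5: enter (3,2), '.' pass, move right to (3,3)
Step 6: enter (3,3), '.' pass, move right to (3,4)
Step 7: enter (3,4), '.' pass, move right to (3,5)
Step 8: enter (3,5), '.' pass, move right to (3,6)
Step 9: enter (3,6), '.' pass, move right to (3,7)
Step 10: at (3,7) — EXIT via right edge, pos 3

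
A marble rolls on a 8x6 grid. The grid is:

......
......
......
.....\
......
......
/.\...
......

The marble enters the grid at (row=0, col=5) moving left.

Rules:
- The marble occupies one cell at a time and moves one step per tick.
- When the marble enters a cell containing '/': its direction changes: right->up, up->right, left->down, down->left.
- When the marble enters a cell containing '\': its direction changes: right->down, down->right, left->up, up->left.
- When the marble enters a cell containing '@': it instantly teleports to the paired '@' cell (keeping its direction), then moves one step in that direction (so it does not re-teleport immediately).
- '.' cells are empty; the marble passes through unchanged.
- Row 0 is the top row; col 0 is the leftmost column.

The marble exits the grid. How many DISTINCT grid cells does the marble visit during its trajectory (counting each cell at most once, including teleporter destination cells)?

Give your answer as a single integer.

Step 1: enter (0,5), '.' pass, move left to (0,4)
Step 2: enter (0,4), '.' pass, move left to (0,3)
Step 3: enter (0,3), '.' pass, move left to (0,2)
Step 4: enter (0,2), '.' pass, move left to (0,1)
Step 5: enter (0,1), '.' pass, move left to (0,0)
Step 6: enter (0,0), '.' pass, move left to (0,-1)
Step 7: at (0,-1) — EXIT via left edge, pos 0
Distinct cells visited: 6 (path length 6)

Answer: 6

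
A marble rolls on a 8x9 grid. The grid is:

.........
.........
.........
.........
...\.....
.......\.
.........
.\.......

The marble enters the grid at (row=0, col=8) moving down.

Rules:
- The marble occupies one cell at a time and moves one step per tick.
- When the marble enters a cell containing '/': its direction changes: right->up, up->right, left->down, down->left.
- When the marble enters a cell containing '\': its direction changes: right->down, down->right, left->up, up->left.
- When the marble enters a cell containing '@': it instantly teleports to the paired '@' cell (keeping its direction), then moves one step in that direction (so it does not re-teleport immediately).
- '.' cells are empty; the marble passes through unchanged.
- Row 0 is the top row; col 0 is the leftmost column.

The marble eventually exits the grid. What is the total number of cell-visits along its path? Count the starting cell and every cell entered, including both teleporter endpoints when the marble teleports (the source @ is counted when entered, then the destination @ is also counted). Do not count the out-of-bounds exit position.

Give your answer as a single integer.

Answer: 8

Derivation:
Step 1: enter (0,8), '.' pass, move down to (1,8)
Step 2: enter (1,8), '.' pass, move down to (2,8)
Step 3: enter (2,8), '.' pass, move down to (3,8)
Step 4: enter (3,8), '.' pass, move down to (4,8)
Step 5: enter (4,8), '.' pass, move down to (5,8)
Step 6: enter (5,8), '.' pass, move down to (6,8)
Step 7: enter (6,8), '.' pass, move down to (7,8)
Step 8: enter (7,8), '.' pass, move down to (8,8)
Step 9: at (8,8) — EXIT via bottom edge, pos 8
Path length (cell visits): 8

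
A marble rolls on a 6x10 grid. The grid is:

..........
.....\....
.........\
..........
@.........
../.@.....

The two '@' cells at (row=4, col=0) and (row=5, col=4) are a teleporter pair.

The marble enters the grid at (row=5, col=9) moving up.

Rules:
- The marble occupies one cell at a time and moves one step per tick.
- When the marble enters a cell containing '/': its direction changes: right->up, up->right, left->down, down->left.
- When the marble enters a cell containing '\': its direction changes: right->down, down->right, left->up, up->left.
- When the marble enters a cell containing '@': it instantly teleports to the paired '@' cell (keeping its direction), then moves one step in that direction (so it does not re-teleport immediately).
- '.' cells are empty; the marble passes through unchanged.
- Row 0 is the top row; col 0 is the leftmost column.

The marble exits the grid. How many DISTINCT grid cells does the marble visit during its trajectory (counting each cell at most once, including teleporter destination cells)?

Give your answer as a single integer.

Answer: 13

Derivation:
Step 1: enter (5,9), '.' pass, move up to (4,9)
Step 2: enter (4,9), '.' pass, move up to (3,9)
Step 3: enter (3,9), '.' pass, move up to (2,9)
Step 4: enter (2,9), '\' deflects up->left, move left to (2,8)
Step 5: enter (2,8), '.' pass, move left to (2,7)
Step 6: enter (2,7), '.' pass, move left to (2,6)
Step 7: enter (2,6), '.' pass, move left to (2,5)
Step 8: enter (2,5), '.' pass, move left to (2,4)
Step 9: enter (2,4), '.' pass, move left to (2,3)
Step 10: enter (2,3), '.' pass, move left to (2,2)
Step 11: enter (2,2), '.' pass, move left to (2,1)
Step 12: enter (2,1), '.' pass, move left to (2,0)
Step 13: enter (2,0), '.' pass, move left to (2,-1)
Step 14: at (2,-1) — EXIT via left edge, pos 2
Distinct cells visited: 13 (path length 13)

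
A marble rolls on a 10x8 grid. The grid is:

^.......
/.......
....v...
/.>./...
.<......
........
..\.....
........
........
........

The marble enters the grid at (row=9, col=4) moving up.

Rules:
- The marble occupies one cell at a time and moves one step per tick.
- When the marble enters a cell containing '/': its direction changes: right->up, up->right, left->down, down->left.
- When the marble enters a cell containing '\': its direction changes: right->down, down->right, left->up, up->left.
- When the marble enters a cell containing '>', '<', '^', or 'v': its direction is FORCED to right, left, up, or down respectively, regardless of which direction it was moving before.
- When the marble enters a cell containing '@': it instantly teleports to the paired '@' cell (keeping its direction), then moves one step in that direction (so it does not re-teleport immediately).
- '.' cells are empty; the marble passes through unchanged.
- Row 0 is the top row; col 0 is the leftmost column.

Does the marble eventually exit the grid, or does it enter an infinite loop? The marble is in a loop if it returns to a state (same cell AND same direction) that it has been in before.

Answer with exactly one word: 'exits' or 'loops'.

Step 1: enter (9,4), '.' pass, move up to (8,4)
Step 2: enter (8,4), '.' pass, move up to (7,4)
Step 3: enter (7,4), '.' pass, move up to (6,4)
Step 4: enter (6,4), '.' pass, move up to (5,4)
Step 5: enter (5,4), '.' pass, move up to (4,4)
Step 6: enter (4,4), '.' pass, move up to (3,4)
Step 7: enter (3,4), '/' deflects up->right, move right to (3,5)
Step 8: enter (3,5), '.' pass, move right to (3,6)
Step 9: enter (3,6), '.' pass, move right to (3,7)
Step 10: enter (3,7), '.' pass, move right to (3,8)
Step 11: at (3,8) — EXIT via right edge, pos 3

Answer: exits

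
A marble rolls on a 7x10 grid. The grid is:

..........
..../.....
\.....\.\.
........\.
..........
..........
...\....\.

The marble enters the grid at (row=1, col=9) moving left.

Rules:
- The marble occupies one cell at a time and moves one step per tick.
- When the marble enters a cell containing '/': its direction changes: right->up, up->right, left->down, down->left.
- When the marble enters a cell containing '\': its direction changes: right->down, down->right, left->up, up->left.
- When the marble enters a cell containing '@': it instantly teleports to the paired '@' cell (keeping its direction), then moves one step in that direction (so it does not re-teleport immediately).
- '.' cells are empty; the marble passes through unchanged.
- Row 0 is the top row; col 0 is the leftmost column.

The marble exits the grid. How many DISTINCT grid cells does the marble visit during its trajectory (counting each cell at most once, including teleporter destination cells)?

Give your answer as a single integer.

Step 1: enter (1,9), '.' pass, move left to (1,8)
Step 2: enter (1,8), '.' pass, move left to (1,7)
Step 3: enter (1,7), '.' pass, move left to (1,6)
Step 4: enter (1,6), '.' pass, move left to (1,5)
Step 5: enter (1,5), '.' pass, move left to (1,4)
Step 6: enter (1,4), '/' deflects left->down, move down to (2,4)
Step 7: enter (2,4), '.' pass, move down to (3,4)
Step 8: enter (3,4), '.' pass, move down to (4,4)
Step 9: enter (4,4), '.' pass, move down to (5,4)
Step 10: enter (5,4), '.' pass, move down to (6,4)
Step 11: enter (6,4), '.' pass, move down to (7,4)
Step 12: at (7,4) — EXIT via bottom edge, pos 4
Distinct cells visited: 11 (path length 11)

Answer: 11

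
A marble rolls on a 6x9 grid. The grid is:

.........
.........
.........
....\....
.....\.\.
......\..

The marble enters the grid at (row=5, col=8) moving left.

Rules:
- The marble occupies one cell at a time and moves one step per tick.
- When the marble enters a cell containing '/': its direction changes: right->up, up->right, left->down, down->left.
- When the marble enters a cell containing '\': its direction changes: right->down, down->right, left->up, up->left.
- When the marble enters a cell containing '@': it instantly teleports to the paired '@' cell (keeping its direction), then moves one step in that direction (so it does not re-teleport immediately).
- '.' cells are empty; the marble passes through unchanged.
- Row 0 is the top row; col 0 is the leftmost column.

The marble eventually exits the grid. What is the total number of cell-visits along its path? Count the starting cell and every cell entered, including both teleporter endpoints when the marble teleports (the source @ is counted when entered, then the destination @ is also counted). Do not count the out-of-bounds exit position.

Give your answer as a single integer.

Step 1: enter (5,8), '.' pass, move left to (5,7)
Step 2: enter (5,7), '.' pass, move left to (5,6)
Step 3: enter (5,6), '\' deflects left->up, move up to (4,6)
Step 4: enter (4,6), '.' pass, move up to (3,6)
Step 5: enter (3,6), '.' pass, move up to (2,6)
Step 6: enter (2,6), '.' pass, move up to (1,6)
Step 7: enter (1,6), '.' pass, move up to (0,6)
Step 8: enter (0,6), '.' pass, move up to (-1,6)
Step 9: at (-1,6) — EXIT via top edge, pos 6
Path length (cell visits): 8

Answer: 8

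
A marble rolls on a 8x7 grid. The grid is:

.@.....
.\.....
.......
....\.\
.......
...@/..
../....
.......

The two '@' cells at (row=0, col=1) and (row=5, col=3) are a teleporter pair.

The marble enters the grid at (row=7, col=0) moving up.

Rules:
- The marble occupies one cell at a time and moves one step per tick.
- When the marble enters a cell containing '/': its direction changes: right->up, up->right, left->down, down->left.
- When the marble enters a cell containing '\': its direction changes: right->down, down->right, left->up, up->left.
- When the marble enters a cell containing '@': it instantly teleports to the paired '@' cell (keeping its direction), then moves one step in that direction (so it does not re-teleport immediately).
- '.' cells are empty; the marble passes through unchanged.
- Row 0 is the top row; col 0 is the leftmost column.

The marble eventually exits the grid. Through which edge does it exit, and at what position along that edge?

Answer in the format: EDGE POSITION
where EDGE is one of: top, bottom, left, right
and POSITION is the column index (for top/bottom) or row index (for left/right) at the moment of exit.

Answer: top 0

Derivation:
Step 1: enter (7,0), '.' pass, move up to (6,0)
Step 2: enter (6,0), '.' pass, move up to (5,0)
Step 3: enter (5,0), '.' pass, move up to (4,0)
Step 4: enter (4,0), '.' pass, move up to (3,0)
Step 5: enter (3,0), '.' pass, move up to (2,0)
Step 6: enter (2,0), '.' pass, move up to (1,0)
Step 7: enter (1,0), '.' pass, move up to (0,0)
Step 8: enter (0,0), '.' pass, move up to (-1,0)
Step 9: at (-1,0) — EXIT via top edge, pos 0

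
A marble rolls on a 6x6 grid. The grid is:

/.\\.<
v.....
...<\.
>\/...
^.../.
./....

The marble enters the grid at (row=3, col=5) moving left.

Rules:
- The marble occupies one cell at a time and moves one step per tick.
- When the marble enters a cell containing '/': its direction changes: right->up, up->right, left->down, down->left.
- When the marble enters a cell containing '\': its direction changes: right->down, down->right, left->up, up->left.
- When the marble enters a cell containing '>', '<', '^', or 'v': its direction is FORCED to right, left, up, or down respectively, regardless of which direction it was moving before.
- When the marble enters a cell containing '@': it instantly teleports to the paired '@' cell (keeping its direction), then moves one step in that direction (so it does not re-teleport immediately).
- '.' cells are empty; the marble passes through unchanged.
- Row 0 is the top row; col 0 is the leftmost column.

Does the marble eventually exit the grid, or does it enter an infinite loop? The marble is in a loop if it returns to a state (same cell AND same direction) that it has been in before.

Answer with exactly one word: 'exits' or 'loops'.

Answer: exits

Derivation:
Step 1: enter (3,5), '.' pass, move left to (3,4)
Step 2: enter (3,4), '.' pass, move left to (3,3)
Step 3: enter (3,3), '.' pass, move left to (3,2)
Step 4: enter (3,2), '/' deflects left->down, move down to (4,2)
Step 5: enter (4,2), '.' pass, move down to (5,2)
Step 6: enter (5,2), '.' pass, move down to (6,2)
Step 7: at (6,2) — EXIT via bottom edge, pos 2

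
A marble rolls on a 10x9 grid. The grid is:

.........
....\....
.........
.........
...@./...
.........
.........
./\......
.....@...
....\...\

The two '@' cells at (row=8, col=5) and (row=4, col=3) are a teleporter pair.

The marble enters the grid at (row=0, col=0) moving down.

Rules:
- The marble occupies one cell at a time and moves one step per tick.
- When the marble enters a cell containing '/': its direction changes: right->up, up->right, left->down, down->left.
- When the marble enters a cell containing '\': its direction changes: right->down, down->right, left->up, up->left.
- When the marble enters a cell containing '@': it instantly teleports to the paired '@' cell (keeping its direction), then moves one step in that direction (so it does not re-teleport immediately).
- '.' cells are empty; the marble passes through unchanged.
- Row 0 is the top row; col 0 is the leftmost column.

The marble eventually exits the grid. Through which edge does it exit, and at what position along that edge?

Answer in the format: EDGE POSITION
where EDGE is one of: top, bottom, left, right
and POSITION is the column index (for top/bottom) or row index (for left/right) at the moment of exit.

Answer: bottom 0

Derivation:
Step 1: enter (0,0), '.' pass, move down to (1,0)
Step 2: enter (1,0), '.' pass, move down to (2,0)
Step 3: enter (2,0), '.' pass, move down to (3,0)
Step 4: enter (3,0), '.' pass, move down to (4,0)
Step 5: enter (4,0), '.' pass, move down to (5,0)
Step 6: enter (5,0), '.' pass, move down to (6,0)
Step 7: enter (6,0), '.' pass, move down to (7,0)
Step 8: enter (7,0), '.' pass, move down to (8,0)
Step 9: enter (8,0), '.' pass, move down to (9,0)
Step 10: enter (9,0), '.' pass, move down to (10,0)
Step 11: at (10,0) — EXIT via bottom edge, pos 0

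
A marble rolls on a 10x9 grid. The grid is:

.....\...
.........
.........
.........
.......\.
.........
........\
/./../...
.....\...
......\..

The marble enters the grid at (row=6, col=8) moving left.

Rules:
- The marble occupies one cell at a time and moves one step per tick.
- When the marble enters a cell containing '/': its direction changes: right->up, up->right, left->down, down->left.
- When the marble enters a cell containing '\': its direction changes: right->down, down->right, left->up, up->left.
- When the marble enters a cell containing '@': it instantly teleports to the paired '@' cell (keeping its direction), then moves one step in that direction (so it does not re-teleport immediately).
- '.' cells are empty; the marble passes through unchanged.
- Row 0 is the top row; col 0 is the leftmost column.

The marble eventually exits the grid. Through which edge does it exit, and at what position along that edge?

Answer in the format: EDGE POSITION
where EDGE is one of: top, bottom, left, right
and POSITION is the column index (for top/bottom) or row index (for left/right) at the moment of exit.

Answer: top 8

Derivation:
Step 1: enter (6,8), '\' deflects left->up, move up to (5,8)
Step 2: enter (5,8), '.' pass, move up to (4,8)
Step 3: enter (4,8), '.' pass, move up to (3,8)
Step 4: enter (3,8), '.' pass, move up to (2,8)
Step 5: enter (2,8), '.' pass, move up to (1,8)
Step 6: enter (1,8), '.' pass, move up to (0,8)
Step 7: enter (0,8), '.' pass, move up to (-1,8)
Step 8: at (-1,8) — EXIT via top edge, pos 8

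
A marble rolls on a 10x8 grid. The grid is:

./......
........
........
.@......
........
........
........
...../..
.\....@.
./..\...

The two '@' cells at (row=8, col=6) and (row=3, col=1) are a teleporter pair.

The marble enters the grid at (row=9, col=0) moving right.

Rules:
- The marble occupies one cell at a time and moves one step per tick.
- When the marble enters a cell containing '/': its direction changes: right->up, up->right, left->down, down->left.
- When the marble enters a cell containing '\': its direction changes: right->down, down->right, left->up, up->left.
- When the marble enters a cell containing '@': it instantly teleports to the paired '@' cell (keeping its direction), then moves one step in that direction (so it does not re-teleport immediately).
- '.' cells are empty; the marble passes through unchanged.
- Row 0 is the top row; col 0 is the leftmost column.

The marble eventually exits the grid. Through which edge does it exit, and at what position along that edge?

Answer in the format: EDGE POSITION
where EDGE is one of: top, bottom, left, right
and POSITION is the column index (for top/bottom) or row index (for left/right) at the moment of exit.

Step 1: enter (9,0), '.' pass, move right to (9,1)
Step 2: enter (9,1), '/' deflects right->up, move up to (8,1)
Step 3: enter (8,1), '\' deflects up->left, move left to (8,0)
Step 4: enter (8,0), '.' pass, move left to (8,-1)
Step 5: at (8,-1) — EXIT via left edge, pos 8

Answer: left 8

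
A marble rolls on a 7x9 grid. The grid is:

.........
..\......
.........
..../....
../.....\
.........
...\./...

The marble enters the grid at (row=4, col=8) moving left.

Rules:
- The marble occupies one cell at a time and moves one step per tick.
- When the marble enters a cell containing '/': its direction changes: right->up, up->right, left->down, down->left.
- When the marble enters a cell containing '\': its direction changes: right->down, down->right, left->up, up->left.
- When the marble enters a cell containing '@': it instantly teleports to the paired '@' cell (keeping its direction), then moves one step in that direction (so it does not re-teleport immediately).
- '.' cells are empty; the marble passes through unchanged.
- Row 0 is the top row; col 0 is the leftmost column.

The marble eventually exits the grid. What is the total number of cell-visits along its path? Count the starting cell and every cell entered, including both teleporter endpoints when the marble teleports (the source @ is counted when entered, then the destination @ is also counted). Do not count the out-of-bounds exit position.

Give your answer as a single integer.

Answer: 5

Derivation:
Step 1: enter (4,8), '\' deflects left->up, move up to (3,8)
Step 2: enter (3,8), '.' pass, move up to (2,8)
Step 3: enter (2,8), '.' pass, move up to (1,8)
Step 4: enter (1,8), '.' pass, move up to (0,8)
Step 5: enter (0,8), '.' pass, move up to (-1,8)
Step 6: at (-1,8) — EXIT via top edge, pos 8
Path length (cell visits): 5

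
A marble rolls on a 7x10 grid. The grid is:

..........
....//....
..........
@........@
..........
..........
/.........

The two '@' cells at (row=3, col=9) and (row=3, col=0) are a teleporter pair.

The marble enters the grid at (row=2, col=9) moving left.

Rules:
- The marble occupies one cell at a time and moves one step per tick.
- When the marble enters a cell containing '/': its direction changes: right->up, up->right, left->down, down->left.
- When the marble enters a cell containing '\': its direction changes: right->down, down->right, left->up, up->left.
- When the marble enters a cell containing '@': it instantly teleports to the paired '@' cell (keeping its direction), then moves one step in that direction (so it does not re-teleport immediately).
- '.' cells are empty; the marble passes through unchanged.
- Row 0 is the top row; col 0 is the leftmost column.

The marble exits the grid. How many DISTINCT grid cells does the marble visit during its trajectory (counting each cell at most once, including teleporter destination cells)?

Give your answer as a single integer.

Answer: 10

Derivation:
Step 1: enter (2,9), '.' pass, move left to (2,8)
Step 2: enter (2,8), '.' pass, move left to (2,7)
Step 3: enter (2,7), '.' pass, move left to (2,6)
Step 4: enter (2,6), '.' pass, move left to (2,5)
Step 5: enter (2,5), '.' pass, move left to (2,4)
Step 6: enter (2,4), '.' pass, move left to (2,3)
Step 7: enter (2,3), '.' pass, move left to (2,2)
Step 8: enter (2,2), '.' pass, move left to (2,1)
Step 9: enter (2,1), '.' pass, move left to (2,0)
Step 10: enter (2,0), '.' pass, move left to (2,-1)
Step 11: at (2,-1) — EXIT via left edge, pos 2
Distinct cells visited: 10 (path length 10)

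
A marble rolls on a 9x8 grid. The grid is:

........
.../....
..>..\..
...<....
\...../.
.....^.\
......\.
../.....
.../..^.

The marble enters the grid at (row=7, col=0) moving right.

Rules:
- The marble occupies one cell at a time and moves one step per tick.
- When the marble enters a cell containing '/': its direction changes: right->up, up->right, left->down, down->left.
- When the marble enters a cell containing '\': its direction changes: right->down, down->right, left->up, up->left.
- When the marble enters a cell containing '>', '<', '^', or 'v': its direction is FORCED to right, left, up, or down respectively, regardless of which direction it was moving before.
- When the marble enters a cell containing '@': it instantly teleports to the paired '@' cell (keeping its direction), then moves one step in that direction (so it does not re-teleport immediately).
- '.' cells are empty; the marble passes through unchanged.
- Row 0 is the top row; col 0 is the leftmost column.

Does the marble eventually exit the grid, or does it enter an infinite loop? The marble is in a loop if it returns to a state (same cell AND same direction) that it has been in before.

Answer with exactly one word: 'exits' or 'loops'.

Answer: loops

Derivation:
Step 1: enter (7,0), '.' pass, move right to (7,1)
Step 2: enter (7,1), '.' pass, move right to (7,2)
Step 3: enter (7,2), '/' deflects right->up, move up to (6,2)
Step 4: enter (6,2), '.' pass, move up to (5,2)
Step 5: enter (5,2), '.' pass, move up to (4,2)
Step 6: enter (4,2), '.' pass, move up to (3,2)
Step 7: enter (3,2), '.' pass, move up to (2,2)
Step 8: enter (2,2), '>' forces up->right, move right to (2,3)
Step 9: enter (2,3), '.' pass, move right to (2,4)
Step 10: enter (2,4), '.' pass, move right to (2,5)
Step 11: enter (2,5), '\' deflects right->down, move down to (3,5)
Step 12: enter (3,5), '.' pass, move down to (4,5)
Step 13: enter (4,5), '.' pass, move down to (5,5)
Step 14: enter (5,5), '^' forces down->up, move up to (4,5)
Step 15: enter (4,5), '.' pass, move up to (3,5)
Step 16: enter (3,5), '.' pass, move up to (2,5)
Step 17: enter (2,5), '\' deflects up->left, move left to (2,4)
Step 18: enter (2,4), '.' pass, move left to (2,3)
Step 19: enter (2,3), '.' pass, move left to (2,2)
Step 20: enter (2,2), '>' forces left->right, move right to (2,3)
Step 21: at (2,3) dir=right — LOOP DETECTED (seen before)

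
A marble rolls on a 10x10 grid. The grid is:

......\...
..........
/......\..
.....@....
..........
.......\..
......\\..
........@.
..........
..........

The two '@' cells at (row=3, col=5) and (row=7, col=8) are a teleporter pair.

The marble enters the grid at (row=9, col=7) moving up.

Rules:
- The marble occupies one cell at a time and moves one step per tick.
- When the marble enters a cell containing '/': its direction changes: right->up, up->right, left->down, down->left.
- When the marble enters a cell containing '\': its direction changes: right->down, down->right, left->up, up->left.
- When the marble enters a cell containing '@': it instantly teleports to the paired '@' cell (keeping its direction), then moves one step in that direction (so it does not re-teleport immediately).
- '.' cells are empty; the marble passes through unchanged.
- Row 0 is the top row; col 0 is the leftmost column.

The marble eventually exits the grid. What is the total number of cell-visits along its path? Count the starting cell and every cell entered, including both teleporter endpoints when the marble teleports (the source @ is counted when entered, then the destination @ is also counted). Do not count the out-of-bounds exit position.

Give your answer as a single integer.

Answer: 17

Derivation:
Step 1: enter (9,7), '.' pass, move up to (8,7)
Step 2: enter (8,7), '.' pass, move up to (7,7)
Step 3: enter (7,7), '.' pass, move up to (6,7)
Step 4: enter (6,7), '\' deflects up->left, move left to (6,6)
Step 5: enter (6,6), '\' deflects left->up, move up to (5,6)
Step 6: enter (5,6), '.' pass, move up to (4,6)
Step 7: enter (4,6), '.' pass, move up to (3,6)
Step 8: enter (3,6), '.' pass, move up to (2,6)
Step 9: enter (2,6), '.' pass, move up to (1,6)
Step 10: enter (1,6), '.' pass, move up to (0,6)
Step 11: enter (0,6), '\' deflects up->left, move left to (0,5)
Step 12: enter (0,5), '.' pass, move left to (0,4)
Step 13: enter (0,4), '.' pass, move left to (0,3)
Step 14: enter (0,3), '.' pass, move left to (0,2)
Step 15: enter (0,2), '.' pass, move left to (0,1)
Step 16: enter (0,1), '.' pass, move left to (0,0)
Step 17: enter (0,0), '.' pass, move left to (0,-1)
Step 18: at (0,-1) — EXIT via left edge, pos 0
Path length (cell visits): 17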